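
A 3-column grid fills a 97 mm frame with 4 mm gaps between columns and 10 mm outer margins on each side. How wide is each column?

23 mm

Subtract both margins: 97 − 2·10 = 77 mm.
77 − 2·4 = 69; ÷3 gives c = 23 mm.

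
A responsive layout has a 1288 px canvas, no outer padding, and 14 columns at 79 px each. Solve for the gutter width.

14·79 + 13g = 1288 → 13g = 182 → g = 14 px.

14 px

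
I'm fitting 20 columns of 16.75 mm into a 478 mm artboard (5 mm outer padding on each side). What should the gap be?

Inside the margins: 478 − 10 = 468 mm.
20 columns take 20·16.75 = 335 mm; remaining 133 splits into 19 gaps.
g = 133 / 19 = 7 mm.

7 mm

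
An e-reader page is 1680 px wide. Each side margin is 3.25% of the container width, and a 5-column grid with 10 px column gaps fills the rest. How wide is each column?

306.16 px

Margins: 3.25% × 1680 = 54.6 px each, so content = 1680 − 109.2 = 1570.8 px.
1570.8 − 4·10 = 1530.8; ÷5 gives c = 306.16 px.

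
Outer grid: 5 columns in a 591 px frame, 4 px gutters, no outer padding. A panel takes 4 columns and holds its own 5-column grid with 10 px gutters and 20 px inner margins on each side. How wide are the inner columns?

78.4 px

591 − 4·4 = 575; ÷5 gives c = 115 px.
4 columns plus 3 gutters: 460 + 12 = 472 px.
Inner content = 472 − 2·20 = 432 px.
432 − 4·10 = 392; ÷5 gives d = 78.4 px.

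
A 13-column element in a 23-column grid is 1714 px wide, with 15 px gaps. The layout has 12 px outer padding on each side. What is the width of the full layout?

3068 px

13c + 12·15 = 1714 → 13c = 1534 → c = 118 px.
Total width: 2·12 + 23·118 + 22·15 = 3068 px.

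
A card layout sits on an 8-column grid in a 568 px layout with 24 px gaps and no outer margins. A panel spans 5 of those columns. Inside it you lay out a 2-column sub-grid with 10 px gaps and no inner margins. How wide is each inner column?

168 px

8c + 7·24 = 568 → 8c = 400 → c = 50 px.
5 columns plus 4 gaps: 250 + 96 = 346 px.
2 columns + 1 gap: 2d + 1·10 = 346.
2d = 346 − 10 = 336, so d = 168 px.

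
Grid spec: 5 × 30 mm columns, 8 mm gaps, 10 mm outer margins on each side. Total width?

202 mm

Total width: 2·10 + 5·30 + 4·8 = 202 mm.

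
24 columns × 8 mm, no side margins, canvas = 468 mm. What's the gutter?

24·8 + 23g = 468 → 23g = 276 → g = 12 mm.

12 mm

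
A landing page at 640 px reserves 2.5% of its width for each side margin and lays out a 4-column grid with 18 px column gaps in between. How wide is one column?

640 × (1 − 2·2.5%) = 640 × 95% = 608 px for the columns.
Subtracting 3 column gaps of 18 leaves 554 for 4 columns, so c = 138.5 px.

138.5 px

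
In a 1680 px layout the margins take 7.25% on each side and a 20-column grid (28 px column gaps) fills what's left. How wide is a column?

45.22 px

Each margin = 7.25% of 1680 = 121.8 px; content = 1680 − 2·121.8 = 1436.4 px.
20c + 19·28 = 1436.4 → 20c = 904.4 → c = 45.22 px.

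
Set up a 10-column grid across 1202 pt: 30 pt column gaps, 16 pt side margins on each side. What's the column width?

90 pt

Subtract both margins: 1202 − 2·16 = 1170 pt.
10c + 9·30 = 1170 → 10c = 900 → c = 90 pt.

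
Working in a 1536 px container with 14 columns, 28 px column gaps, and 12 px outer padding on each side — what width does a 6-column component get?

632 px

Inside the margins: 1536 − 24 = 1512 px.
Subtracting 13 column gaps of 28 leaves 1148 for 14 columns, so c = 82 px.
Span of 6: 6·82 + 5·28 = 492 + 140 = 632 px.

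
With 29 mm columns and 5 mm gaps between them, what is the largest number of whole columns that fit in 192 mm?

5 columns: 5·29 + 4·5 = 165 mm ≤ 192.
6 columns: 199 mm > 192. So 5.

5 columns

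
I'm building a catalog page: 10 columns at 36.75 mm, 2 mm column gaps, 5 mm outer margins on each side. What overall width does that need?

Container = 2·5 + 10·36.75 + 9·2 = 10 + 367.5 + 18 = 395.5 mm.

395.5 mm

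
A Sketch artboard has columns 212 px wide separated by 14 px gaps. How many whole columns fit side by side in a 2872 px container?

12 columns

12 columns: 12·212 + 11·14 = 2698 px ≤ 2872.
13 columns: 2924 px > 2872. So 12.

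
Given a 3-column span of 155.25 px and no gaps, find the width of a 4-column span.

207 px

3c = 155.25 → c = 51.75 px.
4-column span = 4·51.75 = 207 px.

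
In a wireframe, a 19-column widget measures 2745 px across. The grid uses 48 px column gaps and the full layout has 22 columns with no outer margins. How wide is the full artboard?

3186 px

Subtracting 18 column gaps of 48 leaves 1881 for 19 columns, so c = 99 px.
Summing: 2178 + 1008 = 3186 px.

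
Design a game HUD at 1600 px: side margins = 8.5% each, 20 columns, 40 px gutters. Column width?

28.4 px

Margins: 8.5% × 1600 = 136 px each, so content = 1600 − 272 = 1328 px.
20 columns + 19 gutters: 20c + 19·40 = 1328.
20c = 1328 − 760 = 568, so c = 28.4 px.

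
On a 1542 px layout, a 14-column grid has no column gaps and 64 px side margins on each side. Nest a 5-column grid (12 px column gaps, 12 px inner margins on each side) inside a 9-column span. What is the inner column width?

167.4 px

Outer content = 1542 − 2·64 = 1414 px.
1414 / 14 = 101 px per column.
With no column gaps, 9 columns span 9·101 = 909 px.
Inner content = 909 − 2·12 = 885 px.
5d + 4·12 = 885 → 5d = 837 → d = 167.4 px.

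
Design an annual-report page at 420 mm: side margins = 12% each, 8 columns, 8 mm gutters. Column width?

32.9 mm

Each margin = 12% of 420 = 50.4 mm; content = 420 − 2·50.4 = 319.2 mm.
8c + 7·8 = 319.2 → 8c = 263.2 → c = 32.9 mm.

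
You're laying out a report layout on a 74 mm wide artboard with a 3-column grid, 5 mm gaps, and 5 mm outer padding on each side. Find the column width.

Content width = 74 − 2·5 = 64 mm.
3c + 2·5 = 64 → 3c = 54 → c = 18 mm.

18 mm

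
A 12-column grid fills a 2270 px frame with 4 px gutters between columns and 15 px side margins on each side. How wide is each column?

Subtract both margins: 2270 − 2·15 = 2240 px.
12 columns + 11 gutters: 12c + 11·4 = 2240.
12c = 2240 − 44 = 2196, so c = 183 px.

183 px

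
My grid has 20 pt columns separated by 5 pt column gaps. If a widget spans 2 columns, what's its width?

45 pt

2-column span = 2·20 + 1·5 = 45 pt.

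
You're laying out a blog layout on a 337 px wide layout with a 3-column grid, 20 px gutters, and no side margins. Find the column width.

Subtracting 2 gutters of 20 leaves 297 for 3 columns, so c = 99 px.

99 px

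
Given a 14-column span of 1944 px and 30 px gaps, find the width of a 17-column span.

14c + 13·30 = 1944 → 14c = 1554 → c = 111 px.
17-column span = 17·111 + 16·30 = 2367 px.

2367 px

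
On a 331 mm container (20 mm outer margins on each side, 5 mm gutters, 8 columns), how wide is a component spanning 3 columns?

106 mm

Inside the margins: 331 − 40 = 291 mm.
8c + 7·5 = 291 → 8c = 256 → c = 32 mm.
3 columns plus 2 gutters: 96 + 10 = 106 mm.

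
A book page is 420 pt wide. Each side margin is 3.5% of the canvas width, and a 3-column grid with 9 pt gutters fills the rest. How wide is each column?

124.2 pt

Margins: 3.5% × 420 = 14.7 pt each, so content = 420 − 29.4 = 390.6 pt.
390.6 − 2·9 = 372.6; ÷3 gives c = 124.2 pt.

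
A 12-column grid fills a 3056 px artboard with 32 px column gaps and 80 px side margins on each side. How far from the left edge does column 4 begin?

812 px

Content = 3056 − 2·80 = 2896 px.
2896 − 11·32 = 2544; ÷12 gives c = 212 px.
Each column+gutter stride is 244 px; 3 of them past the 80 px margin is 80 + 732 = 812 px.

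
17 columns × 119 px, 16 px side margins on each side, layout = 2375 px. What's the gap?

20 px

Inside the margins: 2375 − 32 = 2343 px.
17 columns take 17·119 = 2023 px; remaining 320 splits into 16 gaps.
g = 320 / 16 = 20 px.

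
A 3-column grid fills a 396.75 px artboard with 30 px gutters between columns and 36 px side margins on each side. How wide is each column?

Content width = 396.75 − 2·36 = 324.75 px.
324.75 − 2·30 = 264.75; ÷3 gives c = 88.25 px.

88.25 px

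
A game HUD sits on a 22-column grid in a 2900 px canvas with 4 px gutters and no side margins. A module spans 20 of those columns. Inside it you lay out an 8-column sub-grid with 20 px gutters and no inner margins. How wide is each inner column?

312 px

Subtracting 21 gutters of 4 leaves 2816 for 22 columns, so c = 128 px.
Span of 20: 20·128 + 19·4 = 2560 + 76 = 2636 px.
2636 − 7·20 = 2496; ÷8 gives d = 312 px.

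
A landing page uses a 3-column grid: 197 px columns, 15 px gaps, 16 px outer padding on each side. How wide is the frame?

Adding margins, columns and gutters: 32 + 591 + 30 = 653 px.

653 px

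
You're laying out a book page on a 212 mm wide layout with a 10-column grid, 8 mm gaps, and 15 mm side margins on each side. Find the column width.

Take off 30 mm of margins, leaving 182 mm.
Subtracting 9 gaps of 8 leaves 110 for 10 columns, so c = 11 mm.

11 mm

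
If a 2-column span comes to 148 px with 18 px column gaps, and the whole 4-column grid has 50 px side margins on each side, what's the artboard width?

414 px

2 columns + 1 column gap: 2c + 1·18 = 148.
2c = 148 − 18 = 130, so c = 65 px.
Total width: 2·50 + 4·65 + 3·18 = 414 px.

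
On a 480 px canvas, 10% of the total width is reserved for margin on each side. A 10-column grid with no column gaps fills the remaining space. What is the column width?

Margins: 10% × 480 = 48 px each, so content = 480 − 96 = 384 px.
384 / 10 = 38.4 px per column.

38.4 px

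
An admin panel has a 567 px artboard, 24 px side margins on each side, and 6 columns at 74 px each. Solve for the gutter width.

15 px

Take off 48 px of margins, leaving 519 px.
6 columns take 6·74 = 444 px; remaining 75 splits into 5 gutters.
g = 75 / 5 = 15 px.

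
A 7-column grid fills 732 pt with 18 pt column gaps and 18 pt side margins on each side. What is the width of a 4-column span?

390 pt

Content width = 732 − 2·18 = 696 pt.
696 − 6·18 = 588; ÷7 gives c = 84 pt.
4-column span = 4·84 + 3·18 = 390 pt.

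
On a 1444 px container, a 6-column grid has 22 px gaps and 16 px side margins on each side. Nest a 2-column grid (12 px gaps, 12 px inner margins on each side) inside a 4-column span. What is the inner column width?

Outer content = 1444 − 2·16 = 1412 px.
6 columns + 5 gaps: 6c + 5·22 = 1412.
6c = 1412 − 110 = 1302, so c = 217 px.
4 columns plus 3 gaps: 868 + 66 = 934 px.
Inner content = 934 − 2·12 = 910 px.
Subtracting 1 gap of 12 leaves 898 for 2 columns, so d = 449 px.

449 px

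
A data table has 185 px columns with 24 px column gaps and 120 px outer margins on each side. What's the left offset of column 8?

Before column 8: the margin + 7 columns + 7 column gaps.
Offset = 120 + 7·(185 + 24) = 120 + 1463 = 1583 px.

1583 px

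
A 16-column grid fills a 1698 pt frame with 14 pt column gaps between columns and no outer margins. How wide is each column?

Subtracting 15 column gaps of 14 leaves 1488 for 16 columns, so c = 93 pt.

93 pt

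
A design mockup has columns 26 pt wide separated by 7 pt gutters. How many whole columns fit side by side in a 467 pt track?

k columns need k·26 + (k−1)·7 = k·33 − 7.
k·33 − 7 ≤ 467 → k ≤ 474 / 33 ≈ 14.36, so k = 14.

14 columns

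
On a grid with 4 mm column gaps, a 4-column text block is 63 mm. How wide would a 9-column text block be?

Subtracting 3 column gaps of 4 leaves 51 for 4 columns, so c = 12.75 mm.
Span of 9: 9·12.75 + 8·4 = 114.75 + 32 = 146.75 mm.

146.75 mm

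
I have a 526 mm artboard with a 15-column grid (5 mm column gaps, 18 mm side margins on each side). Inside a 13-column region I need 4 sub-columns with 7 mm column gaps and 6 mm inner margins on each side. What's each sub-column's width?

Outer content = 526 − 2·18 = 490 mm.
Subtracting 14 column gaps of 5 leaves 420 for 15 columns, so c = 28 mm.
Span of 13: 13·28 + 12·5 = 364 + 60 = 424 mm.
Inner content = 424 − 2·6 = 412 mm.
412 − 3·7 = 391; ÷4 gives d = 97.75 mm.

97.75 mm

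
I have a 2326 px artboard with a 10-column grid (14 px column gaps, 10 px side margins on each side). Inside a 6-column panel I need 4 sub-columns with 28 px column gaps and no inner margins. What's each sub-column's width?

Subtract both margins: 2326 − 2·10 = 2306 px.
10c + 9·14 = 2306 → 10c = 2180 → c = 218 px.
6 columns plus 5 column gaps: 1308 + 70 = 1378 px.
4d + 3·28 = 1378 → 4d = 1294 → d = 323.5 px.

323.5 px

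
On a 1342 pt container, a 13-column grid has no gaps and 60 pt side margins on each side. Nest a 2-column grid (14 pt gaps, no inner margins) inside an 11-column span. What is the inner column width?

Inside the margins: 1342 − 120 = 1222 pt.
With no gaps, each column is 1222/13 = 94 pt.
11-column span = 11·94 = 1034 pt.
Subtracting 1 gap of 14 leaves 1020 for 2 columns, so d = 510 pt.

510 pt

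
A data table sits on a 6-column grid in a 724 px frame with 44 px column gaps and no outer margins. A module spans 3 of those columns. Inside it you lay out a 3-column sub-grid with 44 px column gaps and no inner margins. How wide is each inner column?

84 px

Subtracting 5 column gaps of 44 leaves 504 for 6 columns, so c = 84 px.
3-column span = 3·84 + 2·44 = 340 px.
Subtracting 2 column gaps of 44 leaves 252 for 3 columns, so d = 84 px.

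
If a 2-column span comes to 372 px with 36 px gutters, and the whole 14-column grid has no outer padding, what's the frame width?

2c + 1·36 = 372 → 2c = 336 → c = 168 px.
Summing: 2352 + 468 = 2820 px.

2820 px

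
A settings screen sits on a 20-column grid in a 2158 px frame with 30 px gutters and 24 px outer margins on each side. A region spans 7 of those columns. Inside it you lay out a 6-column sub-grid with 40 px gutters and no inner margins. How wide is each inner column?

86.5 px

Outer content = 2158 − 2·24 = 2110 px.
20c + 19·30 = 2110 → 20c = 1540 → c = 77 px.
Span of 7: 7·77 + 6·30 = 539 + 180 = 719 px.
6 columns + 5 gutters: 6d + 5·40 = 719.
6d = 719 − 200 = 519, so d = 86.5 px.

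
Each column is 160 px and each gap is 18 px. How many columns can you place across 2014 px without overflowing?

Each extra column adds 160 + 18 = 178 px.
(2014 + 18) / 178 = 11.42, so 11 columns fit.

11 columns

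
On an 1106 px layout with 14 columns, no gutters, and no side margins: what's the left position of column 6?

With no gutters, each column is 1106/14 = 79 px.
No margin, so column 6 starts at 5·(column + gutter) = 5·79 = 395 px.

395 px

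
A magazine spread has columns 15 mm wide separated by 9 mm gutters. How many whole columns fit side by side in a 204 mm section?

8 columns

Each extra column adds 15 + 9 = 24 mm.
(204 + 9) / 24 = 8.88, so 8 columns fit.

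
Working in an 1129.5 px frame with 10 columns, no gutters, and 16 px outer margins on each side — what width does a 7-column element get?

768.25 px

Inside the margins: 1129.5 − 32 = 1097.5 px.
With no gutters, each column is 1097.5/10 = 109.75 px.
With no gutters, 7 columns span 7·109.75 = 768.25 px.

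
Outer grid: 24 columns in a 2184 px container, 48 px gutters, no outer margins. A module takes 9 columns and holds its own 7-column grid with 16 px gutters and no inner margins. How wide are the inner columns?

24 columns + 23 gutters: 24c + 23·48 = 2184.
24c = 2184 − 1104 = 1080, so c = 45 px.
9-column span = 9·45 + 8·48 = 789 px.
789 − 6·16 = 693; ÷7 gives d = 99 px.

99 px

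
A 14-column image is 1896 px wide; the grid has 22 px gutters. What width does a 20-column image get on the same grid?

14 columns + 13 gutters: 14c + 13·22 = 1896.
14c = 1896 − 286 = 1610, so c = 115 px.
20 columns plus 19 gutters: 2300 + 418 = 2718 px.

2718 px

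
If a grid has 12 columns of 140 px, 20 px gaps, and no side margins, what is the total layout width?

Summing: 1680 + 220 = 1900 px.

1900 px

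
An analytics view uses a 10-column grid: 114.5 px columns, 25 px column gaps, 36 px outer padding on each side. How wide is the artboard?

1442 px

Adding margins, columns and gutters: 72 + 1145 + 225 = 1442 px.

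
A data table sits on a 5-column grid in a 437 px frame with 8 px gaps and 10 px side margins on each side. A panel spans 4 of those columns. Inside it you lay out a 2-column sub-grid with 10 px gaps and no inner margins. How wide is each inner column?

Take off 20 px of margins, leaving 417 px.
417 − 4·8 = 385; ÷5 gives c = 77 px.
4-column span = 4·77 + 3·8 = 332 px.
2d + 1·10 = 332 → 2d = 322 → d = 161 px.

161 px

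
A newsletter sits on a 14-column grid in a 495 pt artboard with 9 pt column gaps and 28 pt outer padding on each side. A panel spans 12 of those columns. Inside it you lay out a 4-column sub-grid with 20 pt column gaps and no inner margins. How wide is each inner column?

78.75 pt

Subtract both margins: 495 − 2·28 = 439 pt.
14 columns + 13 column gaps: 14c + 13·9 = 439.
14c = 439 − 117 = 322, so c = 23 pt.
12-column span = 12·23 + 11·9 = 375 pt.
Subtracting 3 column gaps of 20 leaves 315 for 4 columns, so d = 78.75 pt.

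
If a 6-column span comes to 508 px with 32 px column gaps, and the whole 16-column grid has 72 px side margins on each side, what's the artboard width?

6 columns + 5 column gaps: 6c + 5·32 = 508.
6c = 508 − 160 = 348, so c = 58 px.
Artboard = 2·72 + 16·58 + 15·32 = 144 + 928 + 480 = 1552 px.

1552 px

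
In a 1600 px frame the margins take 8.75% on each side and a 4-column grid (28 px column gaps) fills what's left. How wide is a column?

309 px

1600 × (1 − 2·8.75%) = 1600 × 82.5% = 1320 px for the columns.
1320 − 3·28 = 1236; ÷4 gives c = 309 px.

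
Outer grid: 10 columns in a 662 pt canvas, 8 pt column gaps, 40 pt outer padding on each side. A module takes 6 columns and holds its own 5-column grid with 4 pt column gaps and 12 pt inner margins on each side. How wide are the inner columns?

Inside the margins: 662 − 80 = 582 pt.
10 columns + 9 column gaps: 10c + 9·8 = 582.
10c = 582 − 72 = 510, so c = 51 pt.
Span of 6: 6·51 + 5·8 = 306 + 40 = 346 pt.
Inner content = 346 − 2·12 = 322 pt.
Subtracting 4 column gaps of 4 leaves 306 for 5 columns, so d = 61.2 pt.

61.2 pt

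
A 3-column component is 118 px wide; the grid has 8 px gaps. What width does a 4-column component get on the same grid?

160 px

3c + 2·8 = 118 → 3c = 102 → c = 34 px.
Span of 4: 4·34 + 3·8 = 136 + 24 = 160 px.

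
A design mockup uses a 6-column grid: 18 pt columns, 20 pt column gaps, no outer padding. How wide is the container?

208 pt

Total width: 6·18 + 5·20 = 208 pt.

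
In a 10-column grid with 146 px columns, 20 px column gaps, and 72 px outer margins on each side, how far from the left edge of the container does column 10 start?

Each column+gutter stride is 166 px; 9 of them past the 72 px margin is 72 + 1494 = 1566 px.

1566 px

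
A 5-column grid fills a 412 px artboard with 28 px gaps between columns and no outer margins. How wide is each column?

5c + 4·28 = 412 → 5c = 300 → c = 60 px.

60 px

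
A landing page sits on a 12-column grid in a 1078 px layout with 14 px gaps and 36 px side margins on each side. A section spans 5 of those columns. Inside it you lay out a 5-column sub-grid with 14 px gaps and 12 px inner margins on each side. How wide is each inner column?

66.2 px

Subtract both margins: 1078 − 2·36 = 1006 px.
1006 − 11·14 = 852; ÷12 gives c = 71 px.
Span of 5: 5·71 + 4·14 = 355 + 56 = 411 px.
Inner content = 411 − 2·12 = 387 px.
5d + 4·14 = 387 → 5d = 331 → d = 66.2 px.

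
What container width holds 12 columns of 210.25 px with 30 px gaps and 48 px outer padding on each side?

Container = 2·48 + 12·210.25 + 11·30 = 96 + 2523 + 330 = 2949 px.

2949 px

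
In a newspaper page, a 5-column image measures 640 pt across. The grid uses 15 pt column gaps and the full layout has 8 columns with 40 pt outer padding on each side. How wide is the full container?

1113 pt

5c + 4·15 = 640 → 5c = 580 → c = 116 pt.
Total width: 2·40 + 8·116 + 7·15 = 1113 pt.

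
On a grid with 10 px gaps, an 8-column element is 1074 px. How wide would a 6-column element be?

803 px

8 columns + 7 gaps: 8c + 7·10 = 1074.
8c = 1074 − 70 = 1004, so c = 125.5 px.
6 columns plus 5 gaps: 753 + 50 = 803 px.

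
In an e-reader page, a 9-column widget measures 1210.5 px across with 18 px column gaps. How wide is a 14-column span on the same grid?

1893 px

9c + 8·18 = 1210.5 → 9c = 1066.5 → c = 118.5 px.
Span of 14: 14·118.5 + 13·18 = 1659 + 234 = 1893 px.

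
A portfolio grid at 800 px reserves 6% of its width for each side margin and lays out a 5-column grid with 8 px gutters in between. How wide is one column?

134.4 px

800 × (1 − 2·6%) = 800 × 88% = 704 px for the columns.
5c + 4·8 = 704 → 5c = 672 → c = 134.4 px.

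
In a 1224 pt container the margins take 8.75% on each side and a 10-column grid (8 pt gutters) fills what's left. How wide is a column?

93.78 pt

1224 × (1 − 2·8.75%) = 1224 × 82.5% = 1009.8 pt for the columns.
Subtracting 9 gutters of 8 leaves 937.8 for 10 columns, so c = 93.78 pt.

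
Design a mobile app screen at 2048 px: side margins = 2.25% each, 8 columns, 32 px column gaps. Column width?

216.48 px

Margins: 2.25% × 2048 = 46.08 px each, so content = 2048 − 92.16 = 1955.84 px.
1955.84 − 7·32 = 1731.84; ÷8 gives c = 216.48 px.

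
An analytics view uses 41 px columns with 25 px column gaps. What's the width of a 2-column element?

2 columns plus 1 column gap: 82 + 25 = 107 px.

107 px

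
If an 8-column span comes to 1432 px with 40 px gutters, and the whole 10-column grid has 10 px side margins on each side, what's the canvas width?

1820 px

Subtracting 7 gutters of 40 leaves 1152 for 8 columns, so c = 144 px.
Total width: 2·10 + 10·144 + 9·40 = 1820 px.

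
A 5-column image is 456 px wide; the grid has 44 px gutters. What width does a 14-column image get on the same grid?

1356 px

5 columns + 4 gutters: 5c + 4·44 = 456.
5c = 456 − 176 = 280, so c = 56 px.
Span of 14: 14·56 + 13·44 = 784 + 572 = 1356 px.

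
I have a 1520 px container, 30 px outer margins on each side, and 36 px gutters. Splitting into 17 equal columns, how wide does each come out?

52 px

Take off 60 px of margins, leaving 1460 px.
1460 − 16·36 = 884; ÷17 gives c = 52 px.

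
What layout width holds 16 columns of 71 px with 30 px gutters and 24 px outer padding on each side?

1634 px

Layout = 2·24 + 16·71 + 15·30 = 48 + 1136 + 450 = 1634 px.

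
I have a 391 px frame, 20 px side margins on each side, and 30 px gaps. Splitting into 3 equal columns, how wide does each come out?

97 px

Subtract both margins: 391 − 2·20 = 351 px.
3c + 2·30 = 351 → 3c = 291 → c = 97 px.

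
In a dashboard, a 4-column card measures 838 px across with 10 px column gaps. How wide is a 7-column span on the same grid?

4 columns + 3 column gaps: 4c + 3·10 = 838.
4c = 838 − 30 = 808, so c = 202 px.
7-column span = 7·202 + 6·10 = 1474 px.

1474 px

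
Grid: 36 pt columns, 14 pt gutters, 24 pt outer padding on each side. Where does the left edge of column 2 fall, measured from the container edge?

Column 2 starts at margin + 1·(column + gutter) = 24 + 1·50 = 74 pt.

74 pt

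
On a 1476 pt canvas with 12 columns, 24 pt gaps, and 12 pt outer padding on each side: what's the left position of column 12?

Subtract both margins: 1476 − 2·12 = 1452 pt.
1452 − 11·24 = 1188; ÷12 gives c = 99 pt.
Each column+gutter stride is 123 pt; 11 of them past the 12 pt margin is 12 + 1353 = 1365 pt.

1365 pt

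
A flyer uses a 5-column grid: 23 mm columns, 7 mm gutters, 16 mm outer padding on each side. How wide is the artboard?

175 mm

Total width: 2·16 + 5·23 + 4·7 = 175 mm.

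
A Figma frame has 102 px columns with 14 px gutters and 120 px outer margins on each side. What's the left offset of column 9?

1048 px

Column 9 starts at margin + 8·(column + gutter) = 120 + 8·116 = 1048 px.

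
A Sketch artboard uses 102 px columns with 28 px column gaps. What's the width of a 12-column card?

1532 px

12 columns plus 11 column gaps: 1224 + 308 = 1532 px.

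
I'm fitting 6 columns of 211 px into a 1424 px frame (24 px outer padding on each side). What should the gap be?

Take off 48 px of margins, leaving 1376 px.
Columns use 1266 px, leaving 110 px across 5 gaps = 22 px each.

22 px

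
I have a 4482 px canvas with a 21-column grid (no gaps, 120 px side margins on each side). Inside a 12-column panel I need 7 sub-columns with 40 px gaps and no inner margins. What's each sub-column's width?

312 px

Outer content = 4482 − 2·120 = 4242 px.
With no gaps, each column is 4242/21 = 202 px.
12-column span = 12·202 = 2424 px.
7 columns + 6 gaps: 7d + 6·40 = 2424.
7d = 2424 − 240 = 2184, so d = 312 px.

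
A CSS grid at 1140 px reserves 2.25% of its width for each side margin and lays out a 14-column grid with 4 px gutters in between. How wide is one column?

1140 × (1 − 2·2.25%) = 1140 × 95.5% = 1088.7 px for the columns.
14 columns + 13 gutters: 14c + 13·4 = 1088.7.
14c = 1088.7 − 52 = 1036.7, so c = 74.05 px.

74.05 px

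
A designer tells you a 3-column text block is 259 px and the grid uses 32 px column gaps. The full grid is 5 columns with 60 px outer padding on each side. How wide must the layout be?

573 px

3 columns + 2 column gaps: 3c + 2·32 = 259.
3c = 259 − 64 = 195, so c = 65 px.
Layout = 2·60 + 5·65 + 4·32 = 120 + 325 + 128 = 573 px.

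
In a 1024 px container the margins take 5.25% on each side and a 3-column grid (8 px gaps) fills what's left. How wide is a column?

300.16 px

1024 × (1 − 2·5.25%) = 1024 × 89.5% = 916.48 px for the columns.
Subtracting 2 gaps of 8 leaves 900.48 for 3 columns, so c = 300.16 px.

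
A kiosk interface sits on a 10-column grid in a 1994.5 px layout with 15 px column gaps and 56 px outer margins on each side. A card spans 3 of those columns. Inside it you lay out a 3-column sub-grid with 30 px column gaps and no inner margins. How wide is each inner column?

164.75 px

Subtract both margins: 1994.5 − 2·56 = 1882.5 px.
1882.5 − 9·15 = 1747.5; ÷10 gives c = 174.75 px.
Span of 3: 3·174.75 + 2·15 = 524.25 + 30 = 554.25 px.
3d + 2·30 = 554.25 → 3d = 494.25 → d = 164.75 px.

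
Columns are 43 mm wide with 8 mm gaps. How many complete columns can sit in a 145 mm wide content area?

3 columns

k columns need k·43 + (k−1)·8 = k·51 − 8.
k·51 − 8 ≤ 145 → k ≤ 153 / 51 ≈ 3.00, so k = 3.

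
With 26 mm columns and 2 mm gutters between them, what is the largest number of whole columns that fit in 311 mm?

11 columns

11 columns: 11·26 + 10·2 = 306 mm ≤ 311.
12 columns: 334 mm > 311. So 11.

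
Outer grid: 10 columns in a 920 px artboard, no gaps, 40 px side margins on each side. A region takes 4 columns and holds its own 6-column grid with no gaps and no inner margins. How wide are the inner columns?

56 px

Take off 80 px of margins, leaving 840 px.
10c = 840 → c = 84 px.
4-column span = 4·84 = 336 px.
336 / 6 = 56 px per column.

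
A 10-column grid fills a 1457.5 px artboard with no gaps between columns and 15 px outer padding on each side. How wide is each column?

142.75 px

Content width = 1457.5 − 2·15 = 1427.5 px.
10c = 1427.5 → c = 142.75 px.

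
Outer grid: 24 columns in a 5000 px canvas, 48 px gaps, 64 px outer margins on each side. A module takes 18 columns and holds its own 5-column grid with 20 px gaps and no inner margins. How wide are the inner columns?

712.4 px

Take off 128 px of margins, leaving 4872 px.
Subtracting 23 gaps of 48 leaves 3768 for 24 columns, so c = 157 px.
18 columns plus 17 gaps: 2826 + 816 = 3642 px.
5 columns + 4 gaps: 5d + 4·20 = 3642.
5d = 3642 − 80 = 3562, so d = 712.4 px.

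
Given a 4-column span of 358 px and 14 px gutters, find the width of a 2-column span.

4c + 3·14 = 358 → 4c = 316 → c = 79 px.
2 columns plus 1 gutter: 158 + 14 = 172 px.

172 px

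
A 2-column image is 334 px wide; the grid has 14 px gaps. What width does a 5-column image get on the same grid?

856 px

Subtracting 1 gap of 14 leaves 320 for 2 columns, so c = 160 px.
5 columns plus 4 gaps: 800 + 56 = 856 px.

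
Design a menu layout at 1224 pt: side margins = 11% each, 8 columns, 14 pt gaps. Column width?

1224 × (1 − 2·11%) = 1224 × 78% = 954.72 pt for the columns.
954.72 − 7·14 = 856.72; ÷8 gives c = 107.09 pt.

107.09 pt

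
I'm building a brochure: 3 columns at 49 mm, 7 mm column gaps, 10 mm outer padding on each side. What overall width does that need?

Canvas = 2·10 + 3·49 + 2·7 = 20 + 147 + 14 = 181 mm.

181 mm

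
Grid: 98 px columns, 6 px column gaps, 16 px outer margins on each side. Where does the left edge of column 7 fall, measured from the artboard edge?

Before column 7: the margin + 6 columns + 6 column gaps.
Offset = 16 + 6·(98 + 6) = 16 + 624 = 640 px.

640 px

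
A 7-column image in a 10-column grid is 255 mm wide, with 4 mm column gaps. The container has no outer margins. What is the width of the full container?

255 − 6·4 = 231; ÷7 gives c = 33 mm.
Container = 10·33 + 9·4 = 330 + 36 = 366 mm.

366 mm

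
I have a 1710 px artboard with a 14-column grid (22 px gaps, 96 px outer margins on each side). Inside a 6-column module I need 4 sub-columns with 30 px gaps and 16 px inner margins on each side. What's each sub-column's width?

Take off 192 px of margins, leaving 1518 px.
Subtracting 13 gaps of 22 leaves 1232 for 14 columns, so c = 88 px.
6 columns plus 5 gaps: 528 + 110 = 638 px.
Inner content = 638 − 2·16 = 606 px.
4 columns + 3 gaps: 4d + 3·30 = 606.
4d = 606 − 90 = 516, so d = 129 px.

129 px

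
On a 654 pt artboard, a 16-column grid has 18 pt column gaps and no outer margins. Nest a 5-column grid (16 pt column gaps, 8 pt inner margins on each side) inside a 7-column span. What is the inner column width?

16c + 15·18 = 654 → 16c = 384 → c = 24 pt.
Span of 7: 7·24 + 6·18 = 168 + 108 = 276 pt.
Inner content = 276 − 2·8 = 260 pt.
5d + 4·16 = 260 → 5d = 196 → d = 39.2 pt.

39.2 pt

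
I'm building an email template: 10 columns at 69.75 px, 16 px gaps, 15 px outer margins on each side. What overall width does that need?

871.5 px

Adding margins, columns and gutters: 30 + 697.5 + 144 = 871.5 px.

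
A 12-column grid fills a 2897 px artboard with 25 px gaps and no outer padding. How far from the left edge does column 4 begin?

730.5 px

12 columns + 11 gaps: 12c + 11·25 = 2897.
12c = 2897 − 275 = 2622, so c = 218.5 px.
No margin, so column 4 starts at 3·(column + gutter) = 3·243.5 = 730.5 px.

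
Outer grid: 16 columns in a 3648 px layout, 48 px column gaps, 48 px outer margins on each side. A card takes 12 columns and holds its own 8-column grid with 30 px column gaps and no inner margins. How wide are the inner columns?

305.25 px

Inside the margins: 3648 − 96 = 3552 px.
Subtracting 15 column gaps of 48 leaves 2832 for 16 columns, so c = 177 px.
12 columns plus 11 column gaps: 2124 + 528 = 2652 px.
8 columns + 7 column gaps: 8d + 7·30 = 2652.
8d = 2652 − 210 = 2442, so d = 305.25 px.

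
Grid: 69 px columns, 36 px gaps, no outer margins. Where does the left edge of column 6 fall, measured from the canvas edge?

Before column 6: 5 columns + 5 gaps.
Offset = 5·(69 + 36) = 5·105 = 525 px.

525 px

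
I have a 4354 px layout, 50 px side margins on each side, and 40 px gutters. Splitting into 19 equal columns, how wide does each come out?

Subtract both margins: 4354 − 2·50 = 4254 px.
4254 − 18·40 = 3534; ÷19 gives c = 186 px.

186 px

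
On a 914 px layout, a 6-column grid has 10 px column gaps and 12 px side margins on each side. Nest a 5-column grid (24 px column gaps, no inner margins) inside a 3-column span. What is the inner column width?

Subtract both margins: 914 − 2·12 = 890 px.
890 − 5·10 = 840; ÷6 gives c = 140 px.
3 columns plus 2 column gaps: 420 + 20 = 440 px.
Subtracting 4 column gaps of 24 leaves 344 for 5 columns, so d = 68.8 px.

68.8 px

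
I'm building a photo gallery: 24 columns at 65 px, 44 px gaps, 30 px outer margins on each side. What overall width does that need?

Adding margins, columns and gutters: 60 + 1560 + 1012 = 2632 px.

2632 px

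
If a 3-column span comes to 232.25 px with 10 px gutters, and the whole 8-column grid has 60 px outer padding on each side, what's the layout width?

Subtracting 2 gutters of 10 leaves 212.25 for 3 columns, so c = 70.75 px.
Total width: 2·60 + 8·70.75 + 7·10 = 756 px.

756 px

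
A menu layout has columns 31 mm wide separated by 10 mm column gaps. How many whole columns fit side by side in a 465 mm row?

11 columns

Each extra column adds 31 + 10 = 41 mm.
(465 + 10) / 41 = 11.59, so 11 columns fit.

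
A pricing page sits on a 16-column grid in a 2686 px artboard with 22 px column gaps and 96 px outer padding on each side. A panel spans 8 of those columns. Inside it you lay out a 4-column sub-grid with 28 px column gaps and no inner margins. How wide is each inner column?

Outer content = 2686 − 2·96 = 2494 px.
2494 − 15·22 = 2164; ÷16 gives c = 135.25 px.
8 columns plus 7 column gaps: 1082 + 154 = 1236 px.
4 columns + 3 column gaps: 4d + 3·28 = 1236.
4d = 1236 − 84 = 1152, so d = 288 px.

288 px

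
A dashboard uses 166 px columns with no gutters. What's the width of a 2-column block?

332 px

2-column span = 2·166 = 332 px.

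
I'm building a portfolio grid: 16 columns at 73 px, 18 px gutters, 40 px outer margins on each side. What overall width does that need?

1518 px

Frame = 2·40 + 16·73 + 15·18 = 80 + 1168 + 270 = 1518 px.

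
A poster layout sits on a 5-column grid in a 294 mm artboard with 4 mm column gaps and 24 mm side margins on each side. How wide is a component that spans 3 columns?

Take off 48 mm of margins, leaving 246 mm.
246 − 4·4 = 230; ÷5 gives c = 46 mm.
3-column span = 3·46 + 2·4 = 146 mm.

146 mm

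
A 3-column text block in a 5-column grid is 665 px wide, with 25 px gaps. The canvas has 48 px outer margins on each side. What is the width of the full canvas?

3 columns + 2 gaps: 3c + 2·25 = 665.
3c = 665 − 50 = 615, so c = 205 px.
Adding margins, columns and gutters: 96 + 1025 + 100 = 1221 px.

1221 px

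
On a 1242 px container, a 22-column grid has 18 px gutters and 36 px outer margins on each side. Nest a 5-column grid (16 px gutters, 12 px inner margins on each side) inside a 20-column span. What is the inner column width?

194.8 px

Subtract both margins: 1242 − 2·36 = 1170 px.
22 columns + 21 gutters: 22c + 21·18 = 1170.
22c = 1170 − 378 = 792, so c = 36 px.
20-column span = 20·36 + 19·18 = 1062 px.
Inner content = 1062 − 2·12 = 1038 px.
Subtracting 4 gutters of 16 leaves 974 for 5 columns, so d = 194.8 px.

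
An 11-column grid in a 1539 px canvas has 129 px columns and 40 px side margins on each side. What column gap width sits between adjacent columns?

Inside the margins: 1539 − 80 = 1459 px.
11 columns take 11·129 = 1419 px; remaining 40 splits into 10 column gaps.
g = 40 / 10 = 4 px.

4 px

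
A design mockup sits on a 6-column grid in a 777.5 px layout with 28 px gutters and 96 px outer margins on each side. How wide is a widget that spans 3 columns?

Subtract both margins: 777.5 − 2·96 = 585.5 px.
6c + 5·28 = 585.5 → 6c = 445.5 → c = 74.25 px.
3-column span = 3·74.25 + 2·28 = 278.75 px.

278.75 px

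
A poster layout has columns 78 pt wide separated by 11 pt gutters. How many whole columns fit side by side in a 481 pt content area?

5 columns: 5·78 + 4·11 = 434 pt ≤ 481.
6 columns: 523 pt > 481. So 5.

5 columns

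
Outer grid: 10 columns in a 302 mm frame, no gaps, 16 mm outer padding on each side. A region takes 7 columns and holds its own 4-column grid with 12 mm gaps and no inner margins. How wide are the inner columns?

Take off 32 mm of margins, leaving 270 mm.
270 / 10 = 27 mm per column.
7-column span = 7·27 = 189 mm.
Subtracting 3 gaps of 12 leaves 153 for 4 columns, so d = 38.25 mm.

38.25 mm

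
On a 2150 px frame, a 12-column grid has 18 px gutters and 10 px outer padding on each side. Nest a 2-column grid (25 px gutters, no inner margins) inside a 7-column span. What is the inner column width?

Inside the margins: 2150 − 20 = 2130 px.
Subtracting 11 gutters of 18 leaves 1932 for 12 columns, so c = 161 px.
7 columns plus 6 gutters: 1127 + 108 = 1235 px.
1235 − 1·25 = 1210; ÷2 gives d = 605 px.

605 px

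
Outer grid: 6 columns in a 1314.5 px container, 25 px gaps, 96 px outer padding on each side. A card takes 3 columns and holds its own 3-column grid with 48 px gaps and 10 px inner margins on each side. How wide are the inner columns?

144.25 px

Take off 192 px of margins, leaving 1122.5 px.
1122.5 − 5·25 = 997.5; ÷6 gives c = 166.25 px.
3-column span = 3·166.25 + 2·25 = 548.75 px.
Inner content = 548.75 − 2·10 = 528.75 px.
3d + 2·48 = 528.75 → 3d = 432.75 → d = 144.25 px.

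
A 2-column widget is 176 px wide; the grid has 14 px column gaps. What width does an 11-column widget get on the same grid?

1031 px

2c + 1·14 = 176 → 2c = 162 → c = 81 px.
Span of 11: 11·81 + 10·14 = 891 + 140 = 1031 px.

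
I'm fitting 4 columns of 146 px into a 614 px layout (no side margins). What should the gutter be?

4·146 + 3g = 614 → 3g = 30 → g = 10 px.

10 px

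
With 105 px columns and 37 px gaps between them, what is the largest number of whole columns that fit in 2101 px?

k columns need k·105 + (k−1)·37 = k·142 − 37.
k·142 − 37 ≤ 2101 → k ≤ 2138 / 142 ≈ 15.06, so k = 15.

15 columns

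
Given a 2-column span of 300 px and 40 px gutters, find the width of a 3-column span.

470 px

300 − 1·40 = 260; ÷2 gives c = 130 px.
3 columns plus 2 gutters: 390 + 80 = 470 px.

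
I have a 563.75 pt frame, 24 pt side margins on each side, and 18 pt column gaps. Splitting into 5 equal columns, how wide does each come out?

88.75 pt

Inside the margins: 563.75 − 48 = 515.75 pt.
5c + 4·18 = 515.75 → 5c = 443.75 → c = 88.75 pt.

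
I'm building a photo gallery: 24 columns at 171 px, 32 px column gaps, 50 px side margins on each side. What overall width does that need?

4940 px

Container = 2·50 + 24·171 + 23·32 = 100 + 4104 + 736 = 4940 px.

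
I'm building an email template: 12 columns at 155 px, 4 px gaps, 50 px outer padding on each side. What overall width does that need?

2004 px

Container = 2·50 + 12·155 + 11·4 = 100 + 1860 + 44 = 2004 px.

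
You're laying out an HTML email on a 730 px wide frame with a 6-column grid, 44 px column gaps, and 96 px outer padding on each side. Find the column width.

53 px

Subtract both margins: 730 − 2·96 = 538 px.
538 − 5·44 = 318; ÷6 gives c = 53 px.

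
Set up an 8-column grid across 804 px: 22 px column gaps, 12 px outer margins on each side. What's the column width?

Take off 24 px of margins, leaving 780 px.
8c + 7·22 = 780 → 8c = 626 → c = 78.25 px.

78.25 px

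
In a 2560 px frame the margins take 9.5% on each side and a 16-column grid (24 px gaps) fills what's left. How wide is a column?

107.1 px

Each margin = 9.5% of 2560 = 243.2 px; content = 2560 − 2·243.2 = 2073.6 px.
16 columns + 15 gaps: 16c + 15·24 = 2073.6.
16c = 2073.6 − 360 = 1713.6, so c = 107.1 px.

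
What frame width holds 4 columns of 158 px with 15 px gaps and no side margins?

Frame = 4·158 + 3·15 = 632 + 45 = 677 px.

677 px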